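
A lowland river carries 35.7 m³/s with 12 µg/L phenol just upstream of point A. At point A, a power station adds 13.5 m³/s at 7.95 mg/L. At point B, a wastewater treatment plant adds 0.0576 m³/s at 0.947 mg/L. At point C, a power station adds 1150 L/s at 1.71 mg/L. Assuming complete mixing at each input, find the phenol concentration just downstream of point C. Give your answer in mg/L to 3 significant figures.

12 µg/L = 0.012 mg/L.
After input A: C = (35.7·0.012 + 13.5·7.95) / 49.2 = 2.19 mg/L.
After input B: C = (49.2·2.19 + 0.0576·0.947) / 49.26 = 2.189 mg/L.
1150 L/s = 1.15 m³/s.
After input C: C = (49.26·2.189 + 1.15·1.71) / 50.41 = 2.178 mg/L.

2.18 mg/L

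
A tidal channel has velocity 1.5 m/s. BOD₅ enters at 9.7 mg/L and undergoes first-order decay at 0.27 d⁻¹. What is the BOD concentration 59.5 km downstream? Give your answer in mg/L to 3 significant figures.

Travel time t = 59.5 km / 1.5 m/s = 5.95e+04/1.5 = 3.967e+04 s = 0.4591 d.
First-order decay: C = 9.7·exp(−0.27·0.4591) = 9.7·0.8834 = 8.569 mg/L.

8.57 mg/L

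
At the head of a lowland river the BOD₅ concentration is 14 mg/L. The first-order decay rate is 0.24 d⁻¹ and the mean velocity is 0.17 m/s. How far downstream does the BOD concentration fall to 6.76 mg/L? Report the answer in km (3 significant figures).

From C = C₀·e^(−kt), t = ln(C₀/C)/k = ln(14/6.76)/0.24 = 0.728/0.24 = 3.033 d.
Distance = v·t = 0.17 m/s × 2.621e+05 s = 4.456e+04 m = 44.56 km.

44.6 km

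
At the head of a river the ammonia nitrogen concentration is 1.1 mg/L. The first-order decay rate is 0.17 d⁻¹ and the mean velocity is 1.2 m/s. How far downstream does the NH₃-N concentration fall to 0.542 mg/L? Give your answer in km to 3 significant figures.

From C = C₀·e^(−kt), t = ln(C₀/C)/k = ln(1.1/0.542)/0.17 = 0.7078/0.17 = 4.164 d.
Distance = v·t = 1.2 m/s × 3.597e+05 s = 4.317e+05 m = 431.7 km.

432 km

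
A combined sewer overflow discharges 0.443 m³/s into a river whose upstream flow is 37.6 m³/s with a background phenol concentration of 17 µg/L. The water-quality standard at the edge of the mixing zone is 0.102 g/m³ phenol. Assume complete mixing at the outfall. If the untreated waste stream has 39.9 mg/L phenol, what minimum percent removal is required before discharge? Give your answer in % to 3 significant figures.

17 µg/L = 0.017 mg/L.
Mass balance: 0.102·38.04 = 0.443·Cₑ + 37.6·0.017.
Cₑ = (3.88 − 0.6392) / 0.443 = 7.316 mg/L.
Required removal = 1 − 7.316/39.9 = 81.66 %.

81.7 %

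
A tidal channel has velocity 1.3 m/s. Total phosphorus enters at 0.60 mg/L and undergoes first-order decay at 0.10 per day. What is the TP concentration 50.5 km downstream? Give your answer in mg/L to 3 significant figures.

0.574 mg/L

Travel time t = 50.5 km / 1.3 m/s = 5.05e+04/1.3 = 3.885e+04 s = 0.4496 d.
First-order decay: C = 0.60·exp(−0.10·0.4496) = 0.60·0.956 = 0.5736 mg/L.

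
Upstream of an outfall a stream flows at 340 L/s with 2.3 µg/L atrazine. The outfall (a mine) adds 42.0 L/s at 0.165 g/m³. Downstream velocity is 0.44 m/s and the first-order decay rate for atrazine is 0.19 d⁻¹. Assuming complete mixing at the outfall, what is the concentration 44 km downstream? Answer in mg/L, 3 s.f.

42.0 L/s = 0.042 m³/s.
340 L/s = 0.34 m³/s.
2.3 µg/L = 0.0023 mg/L.
After complete mixing, C₀ = (0.042·0.165 + 0.34·0.0023) / 0.382 = 0.02019 mg/L.
Travel time t = 4.4e+04 m / 0.44 m/s = 1e+05 s = 1.157 d.
C = 0.02019·exp(−0.19·1.157) = 0.02019·0.8026 = 0.0162 mg/L.

0.0162 mg/L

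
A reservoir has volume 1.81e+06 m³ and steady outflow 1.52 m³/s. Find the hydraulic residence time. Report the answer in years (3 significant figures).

Q = 1.52 m³/s × 3.156e+07 s/yr = 4.797e+07 m³/yr.
Hydraulic residence time τ = V/Q = 1.81e+06/4.797e+07 = 0.03773 yr.

0.0377 yr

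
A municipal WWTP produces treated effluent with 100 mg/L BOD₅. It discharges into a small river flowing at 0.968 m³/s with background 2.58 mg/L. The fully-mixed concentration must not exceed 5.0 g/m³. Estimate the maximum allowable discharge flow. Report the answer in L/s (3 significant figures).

24.7 L/s

Mass balance at complete mixing: C_std·(Q_w + Q_r) = Q_w·C_e + Q_r·C_b.
Rearranging, Q_w = Q_r·(C_std − C_b)/(C_e − C_std) = 0.968·(5 − 2.58) / (100 − 5) = 0.02466 m³/s.
= 24.66 L/s.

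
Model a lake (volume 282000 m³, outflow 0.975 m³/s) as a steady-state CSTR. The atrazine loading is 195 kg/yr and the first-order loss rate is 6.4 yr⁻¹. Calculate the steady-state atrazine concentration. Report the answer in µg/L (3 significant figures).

Outflow Q = 0.975 m³/s × 3.156e+07 s/yr = 3.077e+07 m³/yr.
Steady-state CSTR mass balance: W = Q·C + k·V·C, so C = W/(Q + kV).
Q + kV = 3.077e+07 + 6.4·282000 = 3.257e+07 m³/yr.
C = 195/3.257e+07 = 5.986e-06 kg/m³ = 0.005986 mg/L = 5.986 µg/L.

5.99 µg/L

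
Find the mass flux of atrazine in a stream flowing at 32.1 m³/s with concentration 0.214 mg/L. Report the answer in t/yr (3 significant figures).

217 t/yr

Mass flux = Q·C = 32.1 m³/s × 0.214 g/m³ = 6.869 g/s.
= 6.869 g/s × 31.56 = 216.8 t/yr.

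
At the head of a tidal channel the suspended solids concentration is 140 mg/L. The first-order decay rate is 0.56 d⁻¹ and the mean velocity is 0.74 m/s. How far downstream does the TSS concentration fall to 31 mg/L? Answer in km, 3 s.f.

172 km

From C = C₀·e^(−kt), t = ln(C₀/C)/k = ln(140/31)/0.56 = 1.508/0.56 = 2.692 d.
Distance = v·t = 0.74 m/s × 2.326e+05 s = 1.721e+05 m = 172.1 km.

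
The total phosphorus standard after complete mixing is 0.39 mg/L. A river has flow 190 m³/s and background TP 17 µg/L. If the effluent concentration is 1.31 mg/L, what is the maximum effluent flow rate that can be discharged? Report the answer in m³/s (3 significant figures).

77.0 m³/s

17 µg/L = 0.017 mg/L.
Mass balance at complete mixing: C_std·(Q_w + Q_r) = Q_w·C_e + Q_r·C_b.
Rearranging, Q_w = Q_r·(C_std − C_b)/(C_e − C_std) = 190·(0.39 − 0.017) / (1.31 − 0.39) = 77.03 m³/s.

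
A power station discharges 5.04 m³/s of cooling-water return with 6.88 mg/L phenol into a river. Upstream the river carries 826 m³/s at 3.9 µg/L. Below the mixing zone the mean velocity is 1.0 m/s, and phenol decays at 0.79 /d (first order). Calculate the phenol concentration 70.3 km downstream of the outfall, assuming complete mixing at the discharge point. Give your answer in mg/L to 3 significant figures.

3.9 µg/L = 0.0039 mg/L.
After complete mixing, C₀ = (5.04·6.88 + 826·0.0039) / 831 = 0.0456 mg/L.
Travel time t = 7.03e+04 m / 1.0 m/s = 7.03e+04 s = 0.8137 d.
C = 0.0456·exp(−0.79·0.8137) = 0.0456·0.5258 = 0.02398 mg/L.

0.0240 mg/L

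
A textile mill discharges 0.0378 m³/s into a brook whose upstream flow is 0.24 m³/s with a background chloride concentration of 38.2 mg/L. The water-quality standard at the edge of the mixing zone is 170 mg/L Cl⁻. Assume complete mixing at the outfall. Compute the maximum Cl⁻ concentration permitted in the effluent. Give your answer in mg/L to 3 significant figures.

Mass balance: 170·0.2778 = 0.0378·Cₑ + 0.24·38.2.
Cₑ = (47.23 − 9.168) / 0.0378 = 1007 mg/L.

1010 mg/L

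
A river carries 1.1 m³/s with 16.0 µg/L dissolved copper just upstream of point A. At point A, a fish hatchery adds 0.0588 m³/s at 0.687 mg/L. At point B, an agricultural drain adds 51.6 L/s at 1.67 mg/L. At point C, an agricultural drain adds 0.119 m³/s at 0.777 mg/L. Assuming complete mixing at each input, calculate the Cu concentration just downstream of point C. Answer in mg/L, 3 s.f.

16.0 µg/L = 0.016 mg/L.
After input A: C = (1.1·0.016 + 0.0588·0.687) / 1.159 = 0.05005 mg/L.
51.6 L/s = 0.0516 m³/s.
After input B: C = (1.159·0.05005 + 0.0516·1.67) / 1.21 = 0.1191 mg/L.
After input C: C = (1.21·0.1191 + 0.119·0.777) / 1.329 = 0.178 mg/L.

0.178 mg/L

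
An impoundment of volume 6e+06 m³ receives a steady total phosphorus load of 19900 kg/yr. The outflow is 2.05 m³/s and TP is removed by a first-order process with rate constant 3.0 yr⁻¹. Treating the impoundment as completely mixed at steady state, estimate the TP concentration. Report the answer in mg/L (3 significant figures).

Outflow Q = 2.05 m³/s × 3.156e+07 s/yr = 6.469e+07 m³/yr.
Steady-state CSTR mass balance: W = Q·C + k·V·C, so C = W/(Q + kV).
Q + kV = 6.469e+07 + 3.0·6e+06 = 8.269e+07 m³/yr.
C = 19900/8.269e+07 = 0.0002406 kg/m³ = 0.2406 mg/L.

0.241 mg/L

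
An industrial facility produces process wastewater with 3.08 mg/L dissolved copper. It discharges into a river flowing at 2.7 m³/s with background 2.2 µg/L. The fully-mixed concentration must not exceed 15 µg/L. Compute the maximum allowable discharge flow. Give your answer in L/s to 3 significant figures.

11.3 L/s

2.2 µg/L = 0.0022 mg/L.
15 µg/L = 0.015 mg/L.
Mass balance at complete mixing: C_std·(Q_w + Q_r) = Q_w·C_e + Q_r·C_b.
Rearranging, Q_w = Q_r·(C_std − C_b)/(C_e − C_std) = 2.7·(0.015 − 0.0022) / (3.08 − 0.015) = 0.01128 m³/s.
= 11.28 L/s.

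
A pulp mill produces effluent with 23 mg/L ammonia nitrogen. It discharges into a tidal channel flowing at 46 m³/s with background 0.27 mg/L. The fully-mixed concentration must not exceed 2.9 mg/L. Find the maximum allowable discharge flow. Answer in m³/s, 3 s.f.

6.02 m³/s

Mass balance at complete mixing: C_std·(Q_w + Q_r) = Q_w·C_e + Q_r·C_b.
Rearranging, Q_w = Q_r·(C_std − C_b)/(C_e − C_std) = 46·(2.9 − 0.27) / (23 − 2.9) = 6.019 m³/s.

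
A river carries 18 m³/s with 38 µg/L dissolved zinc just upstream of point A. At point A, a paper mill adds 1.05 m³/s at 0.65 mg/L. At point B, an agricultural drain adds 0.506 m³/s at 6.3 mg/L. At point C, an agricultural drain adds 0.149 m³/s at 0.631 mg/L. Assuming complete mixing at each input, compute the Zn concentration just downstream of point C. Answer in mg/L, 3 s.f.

0.236 mg/L

38 µg/L = 0.038 mg/L.
After input A: C = (18·0.038 + 1.05·0.65) / 19.05 = 0.07173 mg/L.
After input B: C = (19.05·0.07173 + 0.506·6.3) / 19.56 = 0.2329 mg/L.
After input C: C = (19.56·0.2329 + 0.149·0.631) / 19.71 = 0.2359 mg/L.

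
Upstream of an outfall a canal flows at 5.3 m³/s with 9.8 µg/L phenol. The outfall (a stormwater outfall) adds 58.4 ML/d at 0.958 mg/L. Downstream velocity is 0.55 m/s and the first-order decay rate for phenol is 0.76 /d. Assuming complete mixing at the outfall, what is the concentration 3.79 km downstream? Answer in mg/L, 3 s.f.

0.110 mg/L

58.4 ML/d = 0.6759 m³/s.
9.8 µg/L = 0.0098 mg/L.
After complete mixing, C₀ = (0.6759·0.958 + 5.3·0.0098) / 5.976 = 0.117 mg/L.
Travel time t = 3790 m / 0.55 m/s = 6891 s = 0.07976 d.
C = 0.117·exp(−0.76·0.07976) = 0.117·0.9412 = 0.1102 mg/L.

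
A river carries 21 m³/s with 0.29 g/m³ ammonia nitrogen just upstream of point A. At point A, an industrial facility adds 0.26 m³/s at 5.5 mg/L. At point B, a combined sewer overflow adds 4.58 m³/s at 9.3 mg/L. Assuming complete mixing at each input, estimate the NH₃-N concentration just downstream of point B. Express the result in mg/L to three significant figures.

1.94 mg/L

After input A: C = (21·0.29 + 0.26·5.5) / 21.26 = 0.3537 mg/L.
After input B: C = (21.26·0.3537 + 4.58·9.3) / 25.84 = 1.939 mg/L.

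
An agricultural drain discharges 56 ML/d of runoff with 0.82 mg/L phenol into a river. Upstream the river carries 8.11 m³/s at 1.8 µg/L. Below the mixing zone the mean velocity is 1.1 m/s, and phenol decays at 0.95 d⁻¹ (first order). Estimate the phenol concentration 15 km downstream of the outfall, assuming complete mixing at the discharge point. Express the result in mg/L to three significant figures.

0.0537 mg/L

56 ML/d = 0.6481 m³/s.
1.8 µg/L = 0.0018 mg/L.
After complete mixing, C₀ = (0.6481·0.82 + 8.11·0.0018) / 8.758 = 0.06235 mg/L.
Travel time t = 1.5e+04 m / 1.1 m/s = 1.364e+04 s = 0.1578 d.
C = 0.06235·exp(−0.95·0.1578) = 0.06235·0.8608 = 0.05367 mg/L.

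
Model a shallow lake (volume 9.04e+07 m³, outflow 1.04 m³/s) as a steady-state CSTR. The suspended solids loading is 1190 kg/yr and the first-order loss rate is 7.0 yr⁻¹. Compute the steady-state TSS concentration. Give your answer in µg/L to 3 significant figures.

Outflow Q = 1.04 m³/s × 3.156e+07 s/yr = 3.282e+07 m³/yr.
Steady-state CSTR mass balance: W = Q·C + k·V·C, so C = W/(Q + kV).
Q + kV = 3.282e+07 + 7.0·9.04e+07 = 6.656e+08 m³/yr.
C = 1190/6.656e+08 = 1.788e-06 kg/m³ = 0.001788 mg/L = 1.788 µg/L.

1.79 µg/L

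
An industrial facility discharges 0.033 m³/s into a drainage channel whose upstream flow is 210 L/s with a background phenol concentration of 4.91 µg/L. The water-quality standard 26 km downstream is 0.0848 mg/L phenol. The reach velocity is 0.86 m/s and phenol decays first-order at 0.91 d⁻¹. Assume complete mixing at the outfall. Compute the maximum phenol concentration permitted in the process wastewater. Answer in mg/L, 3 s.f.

210 L/s = 0.21 m³/s.
4.91 µg/L = 0.00491 mg/L.
Travel time to the compliance point: t = 2.6e+04/0.86 = 3.023e+04 s = 0.3499 d; decay factor exp(−0.91·0.3499) = 0.7273.
So the concentration just after mixing may be at most 0.0848/0.7273 = 0.1166 mg/L.
Mass balance: 0.1166·0.243 = 0.033·Cₑ + 0.21·0.00491.
Cₑ = (0.02833 − 0.001031) / 0.033 = 0.8273 mg/L.

0.827 mg/L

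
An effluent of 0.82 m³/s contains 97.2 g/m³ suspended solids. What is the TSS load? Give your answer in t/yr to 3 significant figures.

2520 t/yr

Mass flux = Q·C = 0.82 m³/s × 97.2 g/m³ = 79.7 g/s.
= 79.7 g/s × 31.56 = 2515 t/yr.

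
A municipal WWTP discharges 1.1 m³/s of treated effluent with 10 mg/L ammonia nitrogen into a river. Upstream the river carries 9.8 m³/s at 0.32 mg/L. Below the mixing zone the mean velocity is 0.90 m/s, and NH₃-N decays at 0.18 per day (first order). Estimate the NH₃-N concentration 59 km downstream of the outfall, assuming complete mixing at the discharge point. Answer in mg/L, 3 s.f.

After complete mixing, C₀ = (1.1·10 + 9.8·0.32) / 10.9 = 1.297 mg/L.
Travel time t = 5.9e+04 m / 0.90 m/s = 6.556e+04 s = 0.7587 d.
C = 1.297·exp(−0.18·0.7587) = 1.297·0.8723 = 1.131 mg/L.

1.13 mg/L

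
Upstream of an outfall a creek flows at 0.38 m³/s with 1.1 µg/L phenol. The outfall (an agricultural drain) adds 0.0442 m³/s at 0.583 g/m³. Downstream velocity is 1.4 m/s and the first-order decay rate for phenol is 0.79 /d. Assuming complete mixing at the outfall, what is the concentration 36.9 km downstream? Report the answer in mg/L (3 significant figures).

1.1 µg/L = 0.0011 mg/L.
After complete mixing, C₀ = (0.0442·0.583 + 0.38·0.0011) / 0.4242 = 0.06173 mg/L.
Travel time t = 3.69e+04 m / 1.4 m/s = 2.636e+04 s = 0.3051 d.
C = 0.06173·exp(−0.79·0.3051) = 0.06173·0.7858 = 0.04851 mg/L.

0.0485 mg/L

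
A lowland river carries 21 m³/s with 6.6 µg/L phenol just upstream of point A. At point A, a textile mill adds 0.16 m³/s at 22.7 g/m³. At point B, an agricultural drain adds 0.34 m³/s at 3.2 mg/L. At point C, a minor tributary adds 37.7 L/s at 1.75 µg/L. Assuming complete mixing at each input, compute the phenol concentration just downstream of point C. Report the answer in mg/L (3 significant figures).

6.6 µg/L = 0.0066 mg/L.
After input A: C = (21·0.0066 + 0.16·22.7) / 21.16 = 0.1782 mg/L.
After input B: C = (21.16·0.1782 + 0.34·3.2) / 21.5 = 0.226 mg/L.
37.7 L/s = 0.0377 m³/s.
1.75 µg/L = 0.00175 mg/L.
After input C: C = (21.5·0.226 + 0.0377·0.00175) / 21.54 = 0.2256 mg/L.

0.226 mg/L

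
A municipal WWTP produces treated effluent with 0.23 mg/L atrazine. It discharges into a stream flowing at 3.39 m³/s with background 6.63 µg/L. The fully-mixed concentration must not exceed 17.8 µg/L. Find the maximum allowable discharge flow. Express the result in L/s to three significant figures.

178 L/s

6.63 µg/L = 0.00663 mg/L.
17.8 µg/L = 0.0178 mg/L.
Mass balance at complete mixing: C_std·(Q_w + Q_r) = Q_w·C_e + Q_r·C_b.
Rearranging, Q_w = Q_r·(C_std − C_b)/(C_e − C_std) = 3.39·(0.0178 − 0.00663) / (0.23 − 0.0178) = 0.1784 m³/s.
= 178.4 L/s.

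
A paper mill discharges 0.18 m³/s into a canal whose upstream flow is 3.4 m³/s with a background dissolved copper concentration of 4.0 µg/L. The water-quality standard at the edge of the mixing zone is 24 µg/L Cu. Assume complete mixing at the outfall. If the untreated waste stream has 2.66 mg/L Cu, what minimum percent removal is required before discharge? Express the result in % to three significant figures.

84.9 %

4.0 µg/L = 0.004 mg/L.
24 µg/L = 0.024 mg/L.
Mass balance: 0.024·3.58 = 0.18·Cₑ + 3.4·0.004.
Cₑ = (0.08592 − 0.0136) / 0.18 = 0.4018 mg/L.
Required removal = 1 − 0.4018/2.66 = 84.9 %.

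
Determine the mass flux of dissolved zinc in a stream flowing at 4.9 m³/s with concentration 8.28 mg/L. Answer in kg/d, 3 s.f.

Mass flux = Q·C = 4.9 m³/s × 8.28 g/m³ = 40.57 g/s.
= 40.57 g/s × 86.4 = 3505 kg/d.

3510 kg/d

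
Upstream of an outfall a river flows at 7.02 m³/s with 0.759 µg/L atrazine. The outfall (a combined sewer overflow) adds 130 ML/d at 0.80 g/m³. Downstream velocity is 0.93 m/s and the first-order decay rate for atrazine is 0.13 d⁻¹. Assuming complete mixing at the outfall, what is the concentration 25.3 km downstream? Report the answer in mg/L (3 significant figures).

0.136 mg/L

130 ML/d = 1.505 m³/s.
0.759 µg/L = 0.000759 mg/L.
After complete mixing, C₀ = (1.505·0.8 + 7.02·0.000759) / 8.525 = 0.1418 mg/L.
Travel time t = 2.53e+04 m / 0.93 m/s = 2.72e+04 s = 0.3149 d.
C = 0.1418·exp(−0.13·0.3149) = 0.1418·0.9599 = 0.1361 mg/L.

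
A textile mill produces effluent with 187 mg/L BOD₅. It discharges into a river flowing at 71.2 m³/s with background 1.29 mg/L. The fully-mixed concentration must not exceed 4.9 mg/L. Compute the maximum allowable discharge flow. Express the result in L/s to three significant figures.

Mass balance at complete mixing: C_std·(Q_w + Q_r) = Q_w·C_e + Q_r·C_b.
Rearranging, Q_w = Q_r·(C_std − C_b)/(C_e − C_std) = 71.2·(4.9 − 1.29) / (187 − 4.9) = 1.411 m³/s.
= 1411 L/s.

1410 L/s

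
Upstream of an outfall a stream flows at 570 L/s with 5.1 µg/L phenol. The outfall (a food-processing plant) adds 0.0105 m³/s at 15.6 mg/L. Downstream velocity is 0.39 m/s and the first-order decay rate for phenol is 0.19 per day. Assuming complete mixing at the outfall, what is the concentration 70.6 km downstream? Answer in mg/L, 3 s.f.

570 L/s = 0.57 m³/s.
5.1 µg/L = 0.0051 mg/L.
After complete mixing, C₀ = (0.0105·15.6 + 0.57·0.0051) / 0.5805 = 0.2872 mg/L.
Travel time t = 7.06e+04 m / 0.39 m/s = 1.81e+05 s = 2.095 d.
C = 0.2872·exp(−0.19·2.095) = 0.2872·0.6716 = 0.1929 mg/L.

0.193 mg/L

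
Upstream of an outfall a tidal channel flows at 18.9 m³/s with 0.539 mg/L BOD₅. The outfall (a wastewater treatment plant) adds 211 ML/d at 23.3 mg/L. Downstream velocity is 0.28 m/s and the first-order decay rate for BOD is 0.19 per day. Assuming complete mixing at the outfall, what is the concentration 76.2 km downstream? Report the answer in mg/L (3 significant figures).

211 ML/d = 2.442 m³/s.
After complete mixing, C₀ = (2.442·23.3 + 18.9·0.539) / 21.34 = 3.143 mg/L.
Travel time t = 7.62e+04 m / 0.28 m/s = 2.721e+05 s = 3.15 d.
C = 3.143·exp(−0.19·3.15) = 3.143·0.5497 = 1.728 mg/L.

1.73 mg/L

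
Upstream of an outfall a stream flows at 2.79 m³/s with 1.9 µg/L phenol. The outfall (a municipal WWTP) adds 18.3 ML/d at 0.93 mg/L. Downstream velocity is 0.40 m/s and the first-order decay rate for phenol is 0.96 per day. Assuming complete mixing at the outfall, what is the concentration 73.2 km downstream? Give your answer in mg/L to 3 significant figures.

18.3 ML/d = 0.2118 m³/s.
1.9 µg/L = 0.0019 mg/L.
After complete mixing, C₀ = (0.2118·0.93 + 2.79·0.0019) / 3.002 = 0.06739 mg/L.
Travel time t = 7.32e+04 m / 0.40 m/s = 1.83e+05 s = 2.118 d.
C = 0.06739·exp(−0.96·2.118) = 0.06739·0.1309 = 0.008821 mg/L.

0.00882 mg/L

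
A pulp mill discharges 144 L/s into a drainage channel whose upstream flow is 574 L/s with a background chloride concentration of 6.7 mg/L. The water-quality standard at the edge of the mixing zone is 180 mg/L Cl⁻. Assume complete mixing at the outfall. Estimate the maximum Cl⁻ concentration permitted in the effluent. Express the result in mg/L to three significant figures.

871 mg/L

144 L/s = 0.144 m³/s.
574 L/s = 0.574 m³/s.
Mass balance: 180·0.718 = 0.144·Cₑ + 0.574·6.7.
Cₑ = (129.2 − 3.846) / 0.144 = 870.8 mg/L.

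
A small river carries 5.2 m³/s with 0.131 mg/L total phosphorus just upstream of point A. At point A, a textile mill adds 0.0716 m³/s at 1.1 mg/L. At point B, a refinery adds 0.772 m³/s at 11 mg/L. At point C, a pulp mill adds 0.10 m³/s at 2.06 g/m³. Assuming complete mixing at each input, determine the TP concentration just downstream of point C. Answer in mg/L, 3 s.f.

After input A: C = (5.2·0.131 + 0.0716·1.1) / 5.272 = 0.1442 mg/L.
After input B: C = (5.272·0.1442 + 0.772·11) / 6.044 = 1.531 mg/L.
After input C: C = (6.044·1.531 + 0.1·2.06) / 6.144 = 1.539 mg/L.

1.54 mg/L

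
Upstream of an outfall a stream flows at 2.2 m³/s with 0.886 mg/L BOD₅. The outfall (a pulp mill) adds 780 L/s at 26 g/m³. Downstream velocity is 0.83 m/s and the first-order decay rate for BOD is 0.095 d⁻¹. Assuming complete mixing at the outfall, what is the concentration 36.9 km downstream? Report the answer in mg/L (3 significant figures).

7.10 mg/L

780 L/s = 0.78 m³/s.
After complete mixing, C₀ = (0.78·26 + 2.2·0.886) / 2.98 = 7.459 mg/L.
Travel time t = 3.69e+04 m / 0.83 m/s = 4.446e+04 s = 0.5146 d.
C = 7.459·exp(−0.095·0.5146) = 7.459·0.9523 = 7.104 mg/L.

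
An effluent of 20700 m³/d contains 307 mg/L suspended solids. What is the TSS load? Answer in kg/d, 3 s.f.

20700 m³/d = 0.2396 m³/s.
Mass flux = Q·C = 0.2396 m³/s × 307 g/m³ = 73.55 g/s.
= 73.55 g/s × 86.4 = 6355 kg/d.

6350 kg/d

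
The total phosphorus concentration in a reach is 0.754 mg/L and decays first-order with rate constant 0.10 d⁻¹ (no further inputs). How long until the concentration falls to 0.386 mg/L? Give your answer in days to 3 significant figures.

t = ln(C₀/C)/k = ln(0.754/0.386)/0.10 = 0.6696/0.10 = 6.696 d.

6.70 d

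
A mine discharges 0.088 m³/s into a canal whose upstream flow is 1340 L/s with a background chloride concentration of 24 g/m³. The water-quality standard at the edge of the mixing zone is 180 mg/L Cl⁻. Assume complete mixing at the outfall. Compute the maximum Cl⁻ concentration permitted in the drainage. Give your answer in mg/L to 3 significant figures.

2560 mg/L

1340 L/s = 1.34 m³/s.
Mass balance: 180·1.428 = 0.088·Cₑ + 1.34·24.
Cₑ = (257 − 32.16) / 0.088 = 2555 mg/L.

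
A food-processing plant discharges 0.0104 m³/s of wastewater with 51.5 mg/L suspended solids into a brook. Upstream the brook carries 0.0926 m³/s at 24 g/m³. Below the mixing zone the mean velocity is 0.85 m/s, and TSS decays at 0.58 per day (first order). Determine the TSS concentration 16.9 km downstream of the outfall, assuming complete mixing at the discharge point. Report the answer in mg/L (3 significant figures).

After complete mixing, C₀ = (0.0104·51.5 + 0.0926·24) / 0.103 = 26.78 mg/L.
Travel time t = 1.69e+04 m / 0.85 m/s = 1.988e+04 s = 0.2301 d.
C = 26.78·exp(−0.58·0.2301) = 26.78·0.8751 = 23.43 mg/L.

23.4 mg/L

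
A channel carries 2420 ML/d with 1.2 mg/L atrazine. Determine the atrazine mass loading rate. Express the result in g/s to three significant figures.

33.6 g/s

2420 ML/d = 28.01 m³/s.
Mass flux = Q·C = 28.01 m³/s × 1.2 g/m³ = 33.61 g/s.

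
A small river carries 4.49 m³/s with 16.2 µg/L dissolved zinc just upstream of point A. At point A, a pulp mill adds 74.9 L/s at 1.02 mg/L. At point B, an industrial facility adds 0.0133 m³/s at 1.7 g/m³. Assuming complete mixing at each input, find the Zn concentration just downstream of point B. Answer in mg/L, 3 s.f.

16.2 µg/L = 0.0162 mg/L.
74.9 L/s = 0.0749 m³/s.
After input A: C = (4.49·0.0162 + 0.0749·1.02) / 4.565 = 0.03267 mg/L.
After input B: C = (4.565·0.03267 + 0.0133·1.7) / 4.578 = 0.03751 mg/L.

0.0375 mg/L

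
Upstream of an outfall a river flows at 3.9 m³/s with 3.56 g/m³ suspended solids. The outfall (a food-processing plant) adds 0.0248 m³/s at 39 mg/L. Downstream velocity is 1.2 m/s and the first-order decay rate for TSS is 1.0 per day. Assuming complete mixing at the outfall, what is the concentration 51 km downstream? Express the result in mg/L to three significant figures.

After complete mixing, C₀ = (0.0248·39 + 3.9·3.56) / 3.925 = 3.784 mg/L.
Travel time t = 5.1e+04 m / 1.2 m/s = 4.25e+04 s = 0.4919 d.
C = 3.784·exp(−1.0·0.4919) = 3.784·0.6115 = 2.314 mg/L.

2.31 mg/L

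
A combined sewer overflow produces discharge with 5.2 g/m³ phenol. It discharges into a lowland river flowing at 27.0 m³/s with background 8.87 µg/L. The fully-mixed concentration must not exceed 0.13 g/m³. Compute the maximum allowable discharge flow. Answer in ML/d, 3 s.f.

55.7 ML/d

8.87 µg/L = 0.00887 mg/L.
Mass balance at complete mixing: C_std·(Q_w + Q_r) = Q_w·C_e + Q_r·C_b.
Rearranging, Q_w = Q_r·(C_std − C_b)/(C_e − C_std) = 27.0·(0.13 − 0.00887) / (5.2 − 0.13) = 0.6451 m³/s.
= 55.73 ML/d.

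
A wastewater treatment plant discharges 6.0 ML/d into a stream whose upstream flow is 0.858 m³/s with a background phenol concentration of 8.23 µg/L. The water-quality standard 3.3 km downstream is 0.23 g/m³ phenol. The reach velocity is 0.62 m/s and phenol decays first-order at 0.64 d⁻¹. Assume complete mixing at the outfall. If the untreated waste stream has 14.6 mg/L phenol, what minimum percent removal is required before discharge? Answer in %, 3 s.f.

78.8 %

6.0 ML/d = 0.06944 m³/s.
8.23 µg/L = 0.00823 mg/L.
Travel time to the compliance point: t = 3300/0.62 = 5323 s = 0.0616 d; decay factor exp(−0.64·0.0616) = 0.9613.
So the concentration just after mixing may be at most 0.23/0.9613 = 0.2392 mg/L.
Mass balance: 0.2392·0.9274 = 0.06944·Cₑ + 0.858·0.00823.
Cₑ = (0.2219 − 0.007061) / 0.06944 = 3.094 mg/L.
Required removal = 1 − 3.094/14.6 = 78.81 %.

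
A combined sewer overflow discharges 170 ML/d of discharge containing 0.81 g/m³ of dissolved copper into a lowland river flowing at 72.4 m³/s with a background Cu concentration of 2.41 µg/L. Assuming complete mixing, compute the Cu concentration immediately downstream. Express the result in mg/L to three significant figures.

0.0238 mg/L

170 ML/d = 1.968 m³/s.
2.41 µg/L = 0.00241 mg/L.
Flow-weighted mixing gives C = (1.968·0.81 + 72.4·0.00241) / (1.968 + 72.4) = 1.768/74.37 = 0.02378 mg/L.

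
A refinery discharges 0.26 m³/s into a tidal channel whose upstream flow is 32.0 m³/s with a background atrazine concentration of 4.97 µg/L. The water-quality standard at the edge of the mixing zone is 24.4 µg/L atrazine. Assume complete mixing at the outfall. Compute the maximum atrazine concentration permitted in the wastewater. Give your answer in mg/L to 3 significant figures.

4.97 µg/L = 0.00497 mg/L.
24.4 µg/L = 0.0244 mg/L.
Mass balance: 0.0244·32.26 = 0.26·Cₑ + 32·0.00497.
Cₑ = (0.7871 − 0.159) / 0.26 = 2.416 mg/L.

2.42 mg/L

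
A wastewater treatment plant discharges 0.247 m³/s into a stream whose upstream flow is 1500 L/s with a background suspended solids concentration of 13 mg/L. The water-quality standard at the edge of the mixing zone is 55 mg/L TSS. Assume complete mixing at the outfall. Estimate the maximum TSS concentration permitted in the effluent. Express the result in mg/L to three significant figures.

1500 L/s = 1.5 m³/s.
Mass balance: 55·1.747 = 0.247·Cₑ + 1.5·13.
Cₑ = (96.08 − 19.5) / 0.247 = 310.1 mg/L.

310 mg/L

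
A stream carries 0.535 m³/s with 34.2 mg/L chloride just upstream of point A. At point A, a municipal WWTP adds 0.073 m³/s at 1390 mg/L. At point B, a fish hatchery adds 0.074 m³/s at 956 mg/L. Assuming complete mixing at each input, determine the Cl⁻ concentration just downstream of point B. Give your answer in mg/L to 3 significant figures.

279 mg/L

After input A: C = (0.535·34.2 + 0.073·1390) / 0.608 = 197 mg/L.
After input B: C = (0.608·197 + 0.074·956) / 0.682 = 279.3 mg/L.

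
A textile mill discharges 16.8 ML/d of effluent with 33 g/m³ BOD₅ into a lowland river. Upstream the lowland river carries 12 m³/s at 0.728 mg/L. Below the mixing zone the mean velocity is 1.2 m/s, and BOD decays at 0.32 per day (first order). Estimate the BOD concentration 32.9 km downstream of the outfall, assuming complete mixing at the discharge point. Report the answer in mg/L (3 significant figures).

16.8 ML/d = 0.1944 m³/s.
After complete mixing, C₀ = (0.1944·33 + 12·0.728) / 12.19 = 1.243 mg/L.
Travel time t = 3.29e+04 m / 1.2 m/s = 2.742e+04 s = 0.3173 d.
C = 1.243·exp(−0.32·0.3173) = 1.243·0.9034 = 1.123 mg/L.

1.12 mg/L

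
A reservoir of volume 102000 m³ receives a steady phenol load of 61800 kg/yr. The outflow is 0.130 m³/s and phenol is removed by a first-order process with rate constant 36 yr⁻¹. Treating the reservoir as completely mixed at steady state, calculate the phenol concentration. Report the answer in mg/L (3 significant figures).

Outflow Q = 0.130 m³/s × 3.156e+07 s/yr = 4.102e+06 m³/yr.
Steady-state CSTR mass balance: W = Q·C + k·V·C, so C = W/(Q + kV).
Q + kV = 4.102e+06 + 36·102000 = 7.774e+06 m³/yr.
C = 61800/7.774e+06 = 0.007949 kg/m³ = 7.949 mg/L.

7.95 mg/L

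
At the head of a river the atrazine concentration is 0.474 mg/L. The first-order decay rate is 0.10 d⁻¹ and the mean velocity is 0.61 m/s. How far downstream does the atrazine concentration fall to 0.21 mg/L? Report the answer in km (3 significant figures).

From C = C₀·e^(−kt), t = ln(C₀/C)/k = ln(0.474/0.21)/0.10 = 0.8141/0.10 = 8.141 d.
Distance = v·t = 0.61 m/s × 7.034e+05 s = 4.291e+05 m = 429.1 km.

429 km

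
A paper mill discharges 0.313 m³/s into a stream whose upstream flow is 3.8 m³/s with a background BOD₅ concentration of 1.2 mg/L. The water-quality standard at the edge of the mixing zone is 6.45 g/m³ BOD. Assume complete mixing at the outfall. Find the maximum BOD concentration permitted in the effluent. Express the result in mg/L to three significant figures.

Mass balance: 6.45·4.113 = 0.313·Cₑ + 3.8·1.2.
Cₑ = (26.53 − 4.56) / 0.313 = 70.19 mg/L.

70.2 mg/L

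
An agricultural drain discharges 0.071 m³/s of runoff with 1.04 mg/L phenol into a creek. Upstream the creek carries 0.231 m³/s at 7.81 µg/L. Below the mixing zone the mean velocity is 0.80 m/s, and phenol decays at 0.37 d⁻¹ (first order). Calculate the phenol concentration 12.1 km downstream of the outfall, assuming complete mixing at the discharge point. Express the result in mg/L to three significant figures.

0.235 mg/L

7.81 µg/L = 0.00781 mg/L.
After complete mixing, C₀ = (0.071·1.04 + 0.231·0.00781) / 0.302 = 0.2505 mg/L.
Travel time t = 1.21e+04 m / 0.80 m/s = 1.512e+04 s = 0.1751 d.
C = 0.2505·exp(−0.37·0.1751) = 0.2505·0.9373 = 0.2348 mg/L.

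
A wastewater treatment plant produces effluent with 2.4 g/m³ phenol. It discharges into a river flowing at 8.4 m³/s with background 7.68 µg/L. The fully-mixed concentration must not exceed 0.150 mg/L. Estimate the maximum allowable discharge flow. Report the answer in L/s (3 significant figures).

7.68 µg/L = 0.00768 mg/L.
Mass balance at complete mixing: C_std·(Q_w + Q_r) = Q_w·C_e + Q_r·C_b.
Rearranging, Q_w = Q_r·(C_std − C_b)/(C_e − C_std) = 8.4·(0.15 − 0.00768) / (2.4 − 0.15) = 0.5313 m³/s.
= 531.3 L/s.

531 L/s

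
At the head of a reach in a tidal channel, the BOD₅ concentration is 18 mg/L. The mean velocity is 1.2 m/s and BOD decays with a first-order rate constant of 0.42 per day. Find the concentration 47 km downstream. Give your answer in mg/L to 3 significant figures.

14.9 mg/L

Travel time t = 47 km / 1.2 m/s = 4.7e+04/1.2 = 3.917e+04 s = 0.4533 d.
First-order decay: C = 18·exp(−0.42·0.4533) = 18·0.8266 = 14.88 mg/L.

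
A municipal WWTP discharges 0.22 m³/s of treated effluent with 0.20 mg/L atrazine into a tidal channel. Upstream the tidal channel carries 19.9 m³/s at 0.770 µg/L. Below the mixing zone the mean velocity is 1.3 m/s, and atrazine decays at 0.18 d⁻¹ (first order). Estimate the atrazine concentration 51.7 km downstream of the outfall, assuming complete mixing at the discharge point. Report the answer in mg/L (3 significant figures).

0.00271 mg/L

0.770 µg/L = 0.00077 mg/L.
After complete mixing, C₀ = (0.22·0.2 + 19.9·0.00077) / 20.12 = 0.002948 mg/L.
Travel time t = 5.17e+04 m / 1.3 m/s = 3.977e+04 s = 0.4603 d.
C = 0.002948·exp(−0.18·0.4603) = 0.002948·0.9205 = 0.002714 mg/L.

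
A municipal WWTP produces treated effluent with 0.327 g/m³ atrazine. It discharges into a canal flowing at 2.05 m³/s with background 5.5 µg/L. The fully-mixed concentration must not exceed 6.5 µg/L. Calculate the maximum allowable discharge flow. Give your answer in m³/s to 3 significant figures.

0.00640 m³/s

5.5 µg/L = 0.0055 mg/L.
6.5 µg/L = 0.0065 mg/L.
Mass balance at complete mixing: C_std·(Q_w + Q_r) = Q_w·C_e + Q_r·C_b.
Rearranging, Q_w = Q_r·(C_std − C_b)/(C_e − C_std) = 2.05·(0.0065 − 0.0055) / (0.327 − 0.0065) = 0.006396 m³/s.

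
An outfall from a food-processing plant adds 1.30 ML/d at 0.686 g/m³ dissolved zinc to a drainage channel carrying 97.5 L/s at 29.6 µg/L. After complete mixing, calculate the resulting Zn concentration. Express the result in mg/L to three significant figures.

1.30 ML/d = 0.01505 m³/s.
97.5 L/s = 0.0975 m³/s.
29.6 µg/L = 0.0296 mg/L.
Flow-weighted mixing gives C = (0.01505·0.686 + 0.0975·0.0296) / (0.01505 + 0.0975) = 0.01321/0.1125 = 0.1174 mg/L.

0.117 mg/L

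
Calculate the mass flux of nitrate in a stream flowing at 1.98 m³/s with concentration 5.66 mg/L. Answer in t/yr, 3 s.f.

354 t/yr

Mass flux = Q·C = 1.98 m³/s × 5.66 g/m³ = 11.21 g/s.
= 11.21 g/s × 31.56 = 353.7 t/yr.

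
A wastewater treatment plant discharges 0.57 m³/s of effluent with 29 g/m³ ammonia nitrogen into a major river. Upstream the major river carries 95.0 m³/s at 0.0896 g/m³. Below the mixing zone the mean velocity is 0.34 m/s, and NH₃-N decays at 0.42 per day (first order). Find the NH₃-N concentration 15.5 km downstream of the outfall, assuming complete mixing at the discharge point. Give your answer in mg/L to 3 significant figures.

0.210 mg/L

After complete mixing, C₀ = (0.57·29 + 95·0.0896) / 95.57 = 0.262 mg/L.
Travel time t = 1.55e+04 m / 0.34 m/s = 4.559e+04 s = 0.5276 d.
C = 0.262·exp(−0.42·0.5276) = 0.262·0.8012 = 0.2099 mg/L.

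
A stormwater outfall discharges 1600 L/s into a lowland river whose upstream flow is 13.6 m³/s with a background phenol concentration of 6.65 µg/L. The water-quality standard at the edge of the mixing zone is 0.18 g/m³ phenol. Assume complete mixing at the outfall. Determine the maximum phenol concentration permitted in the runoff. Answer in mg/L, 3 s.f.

1.65 mg/L

1600 L/s = 1.6 m³/s.
6.65 µg/L = 0.00665 mg/L.
Mass balance: 0.18·15.2 = 1.6·Cₑ + 13.6·0.00665.
Cₑ = (2.736 − 0.09044) / 1.6 = 1.653 mg/L.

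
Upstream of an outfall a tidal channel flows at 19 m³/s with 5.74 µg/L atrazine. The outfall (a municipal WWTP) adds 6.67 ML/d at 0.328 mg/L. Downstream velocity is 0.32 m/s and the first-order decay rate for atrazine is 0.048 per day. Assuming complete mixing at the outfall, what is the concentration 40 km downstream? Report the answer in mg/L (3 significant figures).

6.67 ML/d = 0.0772 m³/s.
5.74 µg/L = 0.00574 mg/L.
After complete mixing, C₀ = (0.0772·0.328 + 19·0.00574) / 19.08 = 0.007044 mg/L.
Travel time t = 4e+04 m / 0.32 m/s = 1.25e+05 s = 1.447 d.
C = 0.007044·exp(−0.048·1.447) = 0.007044·0.9329 = 0.006572 mg/L.

0.00657 mg/L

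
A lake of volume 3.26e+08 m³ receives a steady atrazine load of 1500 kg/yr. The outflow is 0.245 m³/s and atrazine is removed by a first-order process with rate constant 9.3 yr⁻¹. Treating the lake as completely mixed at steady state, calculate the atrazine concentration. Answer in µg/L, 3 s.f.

Outflow Q = 0.245 m³/s × 3.156e+07 s/yr = 7.732e+06 m³/yr.
Steady-state CSTR mass balance: W = Q·C + k·V·C, so C = W/(Q + kV).
Q + kV = 7.732e+06 + 9.3·3.26e+08 = 3.04e+09 m³/yr.
C = 1500/3.04e+09 = 4.935e-07 kg/m³ = 0.0004935 mg/L = 0.4935 µg/L.

0.493 µg/L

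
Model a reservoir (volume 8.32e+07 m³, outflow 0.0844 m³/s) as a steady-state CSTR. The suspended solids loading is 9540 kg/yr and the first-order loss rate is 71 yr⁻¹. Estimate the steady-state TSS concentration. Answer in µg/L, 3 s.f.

1.61 µg/L

Outflow Q = 0.0844 m³/s × 3.156e+07 s/yr = 2.663e+06 m³/yr.
Steady-state CSTR mass balance: W = Q·C + k·V·C, so C = W/(Q + kV).
Q + kV = 2.663e+06 + 71·8.32e+07 = 5.91e+09 m³/yr.
C = 9540/5.91e+09 = 1.614e-06 kg/m³ = 0.001614 mg/L = 1.614 µg/L.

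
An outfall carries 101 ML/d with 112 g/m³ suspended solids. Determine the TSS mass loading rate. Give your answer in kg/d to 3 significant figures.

11300 kg/d

101 ML/d = 1.169 m³/s.
Mass flux = Q·C = 1.169 m³/s × 112 g/m³ = 130.9 g/s.
= 130.9 g/s × 86.4 = 1.131e+04 kg/d.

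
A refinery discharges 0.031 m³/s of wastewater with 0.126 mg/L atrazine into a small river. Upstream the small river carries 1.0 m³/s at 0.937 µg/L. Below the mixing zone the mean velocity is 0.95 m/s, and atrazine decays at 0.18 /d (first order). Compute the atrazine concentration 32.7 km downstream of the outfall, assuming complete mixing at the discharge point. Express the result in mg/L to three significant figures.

0.00437 mg/L

0.937 µg/L = 0.000937 mg/L.
After complete mixing, C₀ = (0.031·0.126 + 1·0.000937) / 1.031 = 0.004697 mg/L.
Travel time t = 3.27e+04 m / 0.95 m/s = 3.442e+04 s = 0.3984 d.
C = 0.004697·exp(−0.18·0.3984) = 0.004697·0.9308 = 0.004372 mg/L.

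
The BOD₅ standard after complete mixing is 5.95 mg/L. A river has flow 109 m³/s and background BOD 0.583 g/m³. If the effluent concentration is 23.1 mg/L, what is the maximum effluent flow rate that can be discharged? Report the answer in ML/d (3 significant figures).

2950 ML/d

Mass balance at complete mixing: C_std·(Q_w + Q_r) = Q_w·C_e + Q_r·C_b.
Rearranging, Q_w = Q_r·(C_std − C_b)/(C_e − C_std) = 109·(5.95 − 0.583) / (23.1 − 5.95) = 34.11 m³/s.
= 2947 ML/d.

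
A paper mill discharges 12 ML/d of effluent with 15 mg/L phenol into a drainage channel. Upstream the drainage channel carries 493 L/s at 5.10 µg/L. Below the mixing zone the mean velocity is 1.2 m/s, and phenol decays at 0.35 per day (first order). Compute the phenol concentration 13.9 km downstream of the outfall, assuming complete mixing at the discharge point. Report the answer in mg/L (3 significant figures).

12 ML/d = 0.1389 m³/s.
493 L/s = 0.493 m³/s.
5.10 µg/L = 0.0051 mg/L.
After complete mixing, C₀ = (0.1389·15 + 0.493·0.0051) / 0.6319 = 3.301 mg/L.
Travel time t = 1.39e+04 m / 1.2 m/s = 1.158e+04 s = 0.1341 d.
C = 3.301·exp(−0.35·0.1341) = 3.301·0.9542 = 3.15 mg/L.

3.15 mg/L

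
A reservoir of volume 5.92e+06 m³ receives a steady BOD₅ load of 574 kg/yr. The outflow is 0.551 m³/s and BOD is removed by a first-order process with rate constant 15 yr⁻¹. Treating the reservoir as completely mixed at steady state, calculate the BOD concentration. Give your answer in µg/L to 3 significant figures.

5.41 µg/L

Outflow Q = 0.551 m³/s × 3.156e+07 s/yr = 1.739e+07 m³/yr.
Steady-state CSTR mass balance: W = Q·C + k·V·C, so C = W/(Q + kV).
Q + kV = 1.739e+07 + 15·5.92e+06 = 1.062e+08 m³/yr.
C = 574/1.062e+08 = 5.405e-06 kg/m³ = 0.005405 mg/L = 5.405 µg/L.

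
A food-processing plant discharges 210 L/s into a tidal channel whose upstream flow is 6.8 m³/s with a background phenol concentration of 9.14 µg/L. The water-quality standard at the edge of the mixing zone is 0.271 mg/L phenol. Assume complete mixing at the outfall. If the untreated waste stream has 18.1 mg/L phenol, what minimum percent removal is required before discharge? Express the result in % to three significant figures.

51.7 %

210 L/s = 0.21 m³/s.
9.14 µg/L = 0.00914 mg/L.
Mass balance: 0.271·7.01 = 0.21·Cₑ + 6.8·0.00914.
Cₑ = (1.9 − 0.06215) / 0.21 = 8.75 mg/L.
Required removal = 1 − 8.75/18.1 = 51.66 %.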